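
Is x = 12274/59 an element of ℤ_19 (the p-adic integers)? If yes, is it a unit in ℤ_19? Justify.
x ∈ ℤ_19 but not a unit; v_19(x) = 2 > 0

ℤ_19 = {x ∈ ℚ_19 : v_19(x) ≥ 0} and ℤ_19^× = {x ∈ ℤ_19 : v_19(x) = 0}. Here v_19(12274/59) = v_19(num) − v_19(den) = 2; compare against these criteria.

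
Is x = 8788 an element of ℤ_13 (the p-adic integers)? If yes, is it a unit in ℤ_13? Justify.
x ∈ ℤ_13 but not a unit; v_13(x) = 3 > 0

ℤ_13 = {x ∈ ℚ_13 : v_13(x) ≥ 0} and ℤ_13^× = {x ∈ ℤ_13 : v_13(x) = 0}. Here v_13(8788) = v_13(num) − v_13(den) = 3; compare against these criteria.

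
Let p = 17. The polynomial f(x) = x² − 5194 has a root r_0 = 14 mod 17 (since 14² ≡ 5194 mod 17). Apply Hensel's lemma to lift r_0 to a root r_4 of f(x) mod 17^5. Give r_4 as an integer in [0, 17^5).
r_4 = 74899 (mod 1419857)

Hensel's recurrence: r_{i+1} = r_i − f(r_i)·(f′(r_i))^{-1} mod 17^{i+2}, with f′(x) = 2x. Iterate:
  r_0 = 14 (mod 17)
  r_1 = 48 (mod 289)
  r_2 = 1204 (mod 4913)
  r_3 = 74899 (mod 83521)
  r_4 = 74899 (mod 1419857)
Final: r_4 = 74899, and one checks f(r_4) ≡ 0 mod 17^5.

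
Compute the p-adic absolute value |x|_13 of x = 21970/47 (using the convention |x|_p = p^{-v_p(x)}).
|21970/47|_13 = 1/2197

Step 1 — compute v_13(x) by factoring powers of 13 out of the numerator and denominator: v_13(21970/47) = 3. Step 2 — apply |x|_p = p^{-v_p(x)} = 13^{-3} = 1/2197.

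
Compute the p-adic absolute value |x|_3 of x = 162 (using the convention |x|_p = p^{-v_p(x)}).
|162|_3 = 1/81

Step 1 — compute v_3(x) by factoring powers of 3 out of the numerator and denominator: v_3(162) = 4. Step 2 — apply |x|_p = p^{-v_p(x)} = 3^{-4} = 1/81.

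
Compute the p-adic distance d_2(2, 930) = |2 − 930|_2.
d_2(2, 930) = 1/32

Step 1 — x − y = 2 − 930 = -928. Step 2 — v_2(-928) = 5 (factor: -928 = −(2^5 · 29); the sign does not affect v_p). Step 3 — |x − y|_2 = 2^{-5} = 1/32.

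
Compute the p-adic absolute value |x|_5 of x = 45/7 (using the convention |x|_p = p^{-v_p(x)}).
|45/7|_5 = 1/5

Step 1 — compute v_5(x) by factoring powers of 5 out of the numerator and denominator: v_5(45/7) = 1. Step 2 — apply |x|_p = p^{-v_p(x)} = 5^{-1} = 1/5.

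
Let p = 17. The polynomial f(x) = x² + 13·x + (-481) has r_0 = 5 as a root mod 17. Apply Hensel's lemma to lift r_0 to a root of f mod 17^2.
r_1 = 22 (mod 289)

Hensel: r_{i+1} = r_i − f(r_i)·(f′(r_i))^{-1} mod 17^{i+2}, f′(x) = 2x + 13. Iterate:
  r_0 = 5 (mod 17)
  r_1 = 22 (mod 289)
Final: r = 22 satisfies f(r) ≡ 0 mod 17^2.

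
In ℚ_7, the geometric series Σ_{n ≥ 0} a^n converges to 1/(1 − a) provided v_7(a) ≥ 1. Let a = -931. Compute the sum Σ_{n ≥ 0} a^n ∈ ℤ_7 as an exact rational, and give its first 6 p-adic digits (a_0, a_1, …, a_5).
Σ a^n = 1/(1 − a) = 1/932;  first 6 digits = (1, 0, 2, 4, 3, 2)

v_7(a) = 2 ≥ 1, so the series converges in ℤ_7 to 1/(1 − a) = 1/(1 − (-931)) = 1/932. Expand this rational in ℤ_7: compute digits iteratively via d_i = x_i mod 7, x_{i+1} = (x_i − d_i)/7. The first 6 digits are (1, 0, 2, 4, 3, 2).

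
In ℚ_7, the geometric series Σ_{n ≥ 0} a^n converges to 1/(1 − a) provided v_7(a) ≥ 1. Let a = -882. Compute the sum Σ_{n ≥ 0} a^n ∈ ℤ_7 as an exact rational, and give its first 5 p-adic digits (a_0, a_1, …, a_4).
Σ a^n = 1/(1 − a) = 1/883;  first 5 digits = (1, 0, 3, 4, 1)

v_7(a) = 2 ≥ 1, so the series converges in ℤ_7 to 1/(1 − a) = 1/(1 − (-882)) = 1/883. Expand this rational in ℤ_7: compute digits iteratively via d_i = x_i mod 7, x_{i+1} = (x_i − d_i)/7. The first 5 digits are (1, 0, 3, 4, 1).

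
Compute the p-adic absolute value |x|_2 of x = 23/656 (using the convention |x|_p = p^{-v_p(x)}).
|23/656|_2 = 16

Step 1 — compute v_2(x) by factoring powers of 2 out of the numerator and denominator: v_2(23/656) = -4. Step 2 — apply |x|_p = p^{-v_p(x)} = 2^{4} = 16.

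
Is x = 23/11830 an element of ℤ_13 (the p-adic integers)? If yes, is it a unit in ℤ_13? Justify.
x ∉ ℤ_13 (v_13(x) = -2 < 0)

ℤ_13 = {x ∈ ℚ_13 : v_13(x) ≥ 0} and ℤ_13^× = {x ∈ ℤ_13 : v_13(x) = 0}. Here v_13(23/11830) = v_13(num) − v_13(den) = -2; compare against these criteria.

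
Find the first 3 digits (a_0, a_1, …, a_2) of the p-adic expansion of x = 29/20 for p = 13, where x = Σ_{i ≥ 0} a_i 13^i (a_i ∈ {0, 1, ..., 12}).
(a_0, …, a_2) = (6, 12, 1)

v_13(29/20) = 0 (numerator and denominator both coprime to 13), so x ∈ ℤ_13^×. Compute digits iteratively via a_i = x_i mod 13, x_{i+1} = (x_i − a_i)/13, with x_0 = x:
  x_0 = 29/20;  a_0 = 6;  x_1 = (x_0 − 6)/13 = -7/20
  x_1 = -7/20;  a_1 = 12;  x_2 = (x_1 − 12)/13 = -19/20
  x_2 = -19/20;  a_2 = 1;  x_3 = (x_2 − 1)/13 = -3/20
Digits: (6, 12, 1).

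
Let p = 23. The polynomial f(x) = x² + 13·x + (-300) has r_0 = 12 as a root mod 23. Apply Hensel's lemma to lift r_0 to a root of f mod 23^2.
r_1 = 12 (mod 529)

Hensel: r_{i+1} = r_i − f(r_i)·(f′(r_i))^{-1} mod 23^{i+2}, f′(x) = 2x + 13. Iterate:
  r_0 = 12 (mod 23)
  r_1 = 12 (mod 529)
Final: r = 12 satisfies f(r) ≡ 0 mod 23^2.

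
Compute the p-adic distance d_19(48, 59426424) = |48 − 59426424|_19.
d_19(48, 59426424) = 1/2476099

Step 1 — x − y = 48 − 59426424 = -59426376. Step 2 — v_19(-59426376) = 5 (factor: -59426376 = −(19^5 · 24); the sign does not affect v_p). Step 3 — |x − y|_19 = 19^{-5} = 1/2476099.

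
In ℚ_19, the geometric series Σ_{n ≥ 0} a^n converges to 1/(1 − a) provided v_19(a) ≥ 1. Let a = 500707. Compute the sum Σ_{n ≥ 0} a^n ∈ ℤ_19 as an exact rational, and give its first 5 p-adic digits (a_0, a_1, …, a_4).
Σ a^n = 1/(1 − a) = -1/500706;  first 5 digits = (1, 0, 0, 16, 3)

v_19(a) = 3 ≥ 1, so the series converges in ℤ_19 to 1/(1 − a) = 1/(1 − 500707) = -1/500706. Expand this rational in ℤ_19: compute digits iteratively via d_i = x_i mod 19, x_{i+1} = (x_i − d_i)/19. The first 5 digits are (1, 0, 0, 16, 3).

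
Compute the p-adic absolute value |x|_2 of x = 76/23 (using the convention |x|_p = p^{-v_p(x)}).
|76/23|_2 = 1/4

Step 1 — compute v_2(x) by factoring powers of 2 out of the numerator and denominator: v_2(76/23) = 2. Step 2 — apply |x|_p = p^{-v_p(x)} = 2^{-2} = 1/4.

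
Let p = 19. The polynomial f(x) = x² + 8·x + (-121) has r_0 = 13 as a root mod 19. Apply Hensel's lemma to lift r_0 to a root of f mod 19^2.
r_1 = 51 (mod 361)

Hensel: r_{i+1} = r_i − f(r_i)·(f′(r_i))^{-1} mod 19^{i+2}, f′(x) = 2x + 8. Iterate:
  r_0 = 13 (mod 19)
  r_1 = 51 (mod 361)
Final: r = 51 satisfies f(r) ≡ 0 mod 19^2.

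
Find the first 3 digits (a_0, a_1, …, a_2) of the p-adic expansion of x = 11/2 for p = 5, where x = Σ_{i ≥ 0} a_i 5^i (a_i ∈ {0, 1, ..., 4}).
(a_0, …, a_2) = (3, 3, 2)

v_5(11/2) = 0 (numerator and denominator both coprime to 5), so x ∈ ℤ_5^×. Compute digits iteratively via a_i = x_i mod 5, x_{i+1} = (x_i − a_i)/5, with x_0 = x:
  x_0 = 11/2;  a_0 = 3;  x_1 = (x_0 − 3)/5 = 1/2
  x_1 = 1/2;  a_1 = 3;  x_2 = (x_1 − 3)/5 = -1/2
  x_2 = -1/2;  a_2 = 2;  x_3 = (x_2 − 2)/5 = -1/2
Digits: (3, 3, 2).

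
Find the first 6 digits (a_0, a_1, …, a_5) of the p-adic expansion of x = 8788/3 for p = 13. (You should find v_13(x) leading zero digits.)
(a_0, …, a_5) = (0, 0, 0, 10, 8, 8)

v_13(8788/3) = 3, so a_0 = ... = a_2 = 0. Factor out: x = 13^3 · u with u = 4/3 a unit in ℤ_13. Expand u iteratively via a_{v+i} = u_i mod 13, u_{i+1} = (u_i − a_{v+i})/13:
  u_0 = 4/3;  a_3 = 10;  u_1 = (u_0 − 10)/13 = -2/3
  u_1 = -2/3;  a_4 = 8;  u_2 = (u_1 − 8)/13 = -2/3
  u_2 = -2/3;  a_5 = 8;  u_3 = (u_2 − 8)/13 = -2/3
Digits: (0, 0, 0, 10, 8, 8).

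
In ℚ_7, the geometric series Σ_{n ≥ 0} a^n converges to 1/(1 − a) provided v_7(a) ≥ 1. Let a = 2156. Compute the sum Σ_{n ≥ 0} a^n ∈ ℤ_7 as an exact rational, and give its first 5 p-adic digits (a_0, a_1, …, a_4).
Σ a^n = 1/(1 − a) = -1/2155;  first 5 digits = (1, 0, 2, 6, 4)

v_7(a) = 2 ≥ 1, so the series converges in ℤ_7 to 1/(1 − a) = 1/(1 − 2156) = -1/2155. Expand this rational in ℤ_7: compute digits iteratively via d_i = x_i mod 7, x_{i+1} = (x_i − d_i)/7. The first 5 digits are (1, 0, 2, 6, 4).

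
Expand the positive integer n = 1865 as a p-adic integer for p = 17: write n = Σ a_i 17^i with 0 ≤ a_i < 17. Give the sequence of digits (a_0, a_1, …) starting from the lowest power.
(a_0, a_1, …) = (12, 7, 6)

Repeated division by 17 gives the digits low-to-high: 1865 = 12 + 7·17^1 + 6·17^2. Digit sequence: (12, 7, 6).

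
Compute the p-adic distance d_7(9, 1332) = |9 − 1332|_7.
d_7(9, 1332) = 1/49

Step 1 — x − y = 9 − 1332 = -1323. Step 2 — v_7(-1323) = 2 (factor: -1323 = −(7^2 · 27); the sign does not affect v_p). Step 3 — |x − y|_7 = 7^{-2} = 1/49.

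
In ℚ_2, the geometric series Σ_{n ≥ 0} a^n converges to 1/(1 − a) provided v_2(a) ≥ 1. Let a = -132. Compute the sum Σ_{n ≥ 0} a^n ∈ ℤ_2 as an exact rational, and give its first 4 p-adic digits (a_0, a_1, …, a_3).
Σ a^n = 1/(1 − a) = 1/133;  first 4 digits = (1, 0, 1, 1)

v_2(a) = 2 ≥ 1, so the series converges in ℤ_2 to 1/(1 − a) = 1/(1 − (-132)) = 1/133. Expand this rational in ℤ_2: compute digits iteratively via d_i = x_i mod 2, x_{i+1} = (x_i − d_i)/2. The first 4 digits are (1, 0, 1, 1).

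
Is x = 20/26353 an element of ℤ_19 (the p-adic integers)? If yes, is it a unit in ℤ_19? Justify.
x ∉ ℤ_19 (v_19(x) = -2 < 0)

ℤ_19 = {x ∈ ℚ_19 : v_19(x) ≥ 0} and ℤ_19^× = {x ∈ ℤ_19 : v_19(x) = 0}. Here v_19(20/26353) = v_19(num) − v_19(den) = -2; compare against these criteria.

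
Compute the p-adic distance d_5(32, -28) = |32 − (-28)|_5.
d_5(32, -28) = 1/5

Step 1 — x − y = 32 − (-28) = 60. Step 2 — v_5(60) = 1 (factor: 60 = (5^1 · 12); the sign does not affect v_p). Step 3 — |x − y|_5 = 5^{-1} = 1/5.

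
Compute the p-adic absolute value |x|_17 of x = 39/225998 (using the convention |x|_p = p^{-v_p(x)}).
|39/225998|_17 = 4913

Step 1 — compute v_17(x) by factoring powers of 17 out of the numerator and denominator: v_17(39/225998) = -3. Step 2 — apply |x|_p = p^{-v_p(x)} = 17^{3} = 4913.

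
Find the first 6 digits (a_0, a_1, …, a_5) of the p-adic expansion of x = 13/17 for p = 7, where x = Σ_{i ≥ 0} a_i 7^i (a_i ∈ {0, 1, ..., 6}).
(a_0, …, a_5) = (2, 6, 2, 0, 2, 3)

v_7(13/17) = 0 (numerator and denominator both coprime to 7), so x ∈ ℤ_7^×. Compute digits iteratively via a_i = x_i mod 7, x_{i+1} = (x_i − a_i)/7, with x_0 = x:
  x_0 = 13/17;  a_0 = 2;  x_1 = (x_0 − 2)/7 = -3/17
  x_1 = -3/17;  a_1 = 6;  x_2 = (x_1 − 6)/7 = -15/17
  x_2 = -15/17;  a_2 = 2;  x_3 = (x_2 − 2)/7 = -7/17
  x_3 = -7/17;  a_3 = 0;  x_4 = (x_3 − 0)/7 = -1/17
  x_4 = -1/17;  a_4 = 2;  x_5 = (x_4 − 2)/7 = -5/17
  x_5 = -5/17;  a_5 = 3;  x_6 = (x_5 − 3)/7 = -8/17
Digits: (2, 6, 2, 0, 2, 3).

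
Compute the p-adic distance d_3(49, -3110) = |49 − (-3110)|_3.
d_3(49, -3110) = 1/243

Step 1 — x − y = 49 − (-3110) = 3159. Step 2 — v_3(3159) = 5 (factor: 3159 = (3^5 · 13); the sign does not affect v_p). Step 3 — |x − y|_3 = 3^{-5} = 1/243.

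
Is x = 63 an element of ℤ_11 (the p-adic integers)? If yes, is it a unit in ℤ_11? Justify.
x ∈ ℤ_11^× (unit); v_11(x) = 0

ℤ_11 = {x ∈ ℚ_11 : v_11(x) ≥ 0} and ℤ_11^× = {x ∈ ℤ_11 : v_11(x) = 0}. Here v_11(63) = v_11(num) − v_11(den) = 0; compare against these criteria.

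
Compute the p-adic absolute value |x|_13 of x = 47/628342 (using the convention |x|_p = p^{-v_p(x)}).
|47/628342|_13 = 28561

Step 1 — compute v_13(x) by factoring powers of 13 out of the numerator and denominator: v_13(47/628342) = -4. Step 2 — apply |x|_p = p^{-v_p(x)} = 13^{4} = 28561.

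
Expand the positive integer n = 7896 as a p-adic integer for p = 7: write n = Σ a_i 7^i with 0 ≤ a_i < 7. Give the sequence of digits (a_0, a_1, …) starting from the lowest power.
(a_0, a_1, …) = (0, 1, 0, 2, 3)

Repeated division by 7 gives the digits low-to-high: 7896 = 1·7^1 + 2·7^3 + 3·7^4. Digit sequence: (0, 1, 0, 2, 3).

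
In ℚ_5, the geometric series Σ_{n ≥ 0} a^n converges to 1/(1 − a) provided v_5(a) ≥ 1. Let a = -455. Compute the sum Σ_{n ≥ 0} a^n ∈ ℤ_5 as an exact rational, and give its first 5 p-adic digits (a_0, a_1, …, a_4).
Σ a^n = 1/(1 − a) = 1/456;  first 5 digits = (1, 4, 2, 1, 2)

v_5(a) = 1 ≥ 1, so the series converges in ℤ_5 to 1/(1 − a) = 1/(1 − (-455)) = 1/456. Expand this rational in ℤ_5: compute digits iteratively via d_i = x_i mod 5, x_{i+1} = (x_i − d_i)/5. The first 5 digits are (1, 4, 2, 1, 2).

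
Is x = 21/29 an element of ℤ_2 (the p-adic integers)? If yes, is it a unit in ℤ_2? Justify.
x ∈ ℤ_2^× (unit); v_2(x) = 0

ℤ_2 = {x ∈ ℚ_2 : v_2(x) ≥ 0} and ℤ_2^× = {x ∈ ℤ_2 : v_2(x) = 0}. Here v_2(21/29) = v_2(num) − v_2(den) = 0; compare against these criteria.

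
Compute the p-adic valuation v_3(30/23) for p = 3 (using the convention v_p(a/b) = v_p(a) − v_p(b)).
v_3(30/23) = 1

Factor powers of 3 from the numerator and denominator of the reduced fraction: 30 = 3^1 · 10 and 23 = 3^0 · 23. Apply v_p(a/b) = v_p(a) − v_p(b): v_3(30/23) = 1 − 0 = 1.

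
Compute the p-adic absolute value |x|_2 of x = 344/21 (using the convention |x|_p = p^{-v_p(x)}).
|344/21|_2 = 1/8

Step 1 — compute v_2(x) by factoring powers of 2 out of the numerator and denominator: v_2(344/21) = 3. Step 2 — apply |x|_p = p^{-v_p(x)} = 2^{-3} = 1/8.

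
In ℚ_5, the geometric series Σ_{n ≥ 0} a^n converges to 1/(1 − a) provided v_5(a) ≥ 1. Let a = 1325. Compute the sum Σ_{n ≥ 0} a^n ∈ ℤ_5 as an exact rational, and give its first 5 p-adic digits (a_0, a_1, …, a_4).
Σ a^n = 1/(1 − a) = -1/1324;  first 5 digits = (1, 0, 3, 0, 1)

v_5(a) = 2 ≥ 1, so the series converges in ℤ_5 to 1/(1 − a) = 1/(1 − 1325) = -1/1324. Expand this rational in ℤ_5: compute digits iteratively via d_i = x_i mod 5, x_{i+1} = (x_i − d_i)/5. The first 5 digits are (1, 0, 3, 0, 1).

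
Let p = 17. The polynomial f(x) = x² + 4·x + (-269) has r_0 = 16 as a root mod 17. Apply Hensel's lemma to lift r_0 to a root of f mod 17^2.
r_1 = 135 (mod 289)

Hensel: r_{i+1} = r_i − f(r_i)·(f′(r_i))^{-1} mod 17^{i+2}, f′(x) = 2x + 4. Iterate:
  r_0 = 16 (mod 17)
  r_1 = 135 (mod 289)
Final: r = 135 satisfies f(r) ≡ 0 mod 17^2.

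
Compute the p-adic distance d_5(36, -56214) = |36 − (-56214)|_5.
d_5(36, -56214) = 1/3125

Step 1 — x − y = 36 − (-56214) = 56250. Step 2 — v_5(56250) = 5 (factor: 56250 = (5^5 · 18); the sign does not affect v_p). Step 3 — |x − y|_5 = 5^{-5} = 1/3125.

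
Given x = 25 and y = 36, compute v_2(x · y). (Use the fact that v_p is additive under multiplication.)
v_2(900) = 2

v_p(x) = 0 (factor: 25 = 2^0 · 25); v_p(y) = 2 (factor: 36 = 2^2 · 9). Additivity: v_p(xy) = v_p(x) + v_p(y) = 0 + 2 = 2. (Direct check: xy = 900 = 2^2 · (225).)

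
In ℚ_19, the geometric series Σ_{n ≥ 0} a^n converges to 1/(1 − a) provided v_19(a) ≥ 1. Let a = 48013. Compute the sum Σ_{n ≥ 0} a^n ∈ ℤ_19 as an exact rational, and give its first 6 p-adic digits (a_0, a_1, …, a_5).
Σ a^n = 1/(1 − a) = -1/48012;  first 6 digits = (1, 0, 0, 7, 0, 0)

v_19(a) = 3 ≥ 1, so the series converges in ℤ_19 to 1/(1 − a) = 1/(1 − 48013) = -1/48012. Expand this rational in ℤ_19: compute digits iteratively via d_i = x_i mod 19, x_{i+1} = (x_i − d_i)/19. The first 6 digits are (1, 0, 0, 7, 0, 0).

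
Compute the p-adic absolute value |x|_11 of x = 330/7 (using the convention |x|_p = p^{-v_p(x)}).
|330/7|_11 = 1/11

Step 1 — compute v_11(x) by factoring powers of 11 out of the numerator and denominator: v_11(330/7) = 1. Step 2 — apply |x|_p = p^{-v_p(x)} = 11^{-1} = 1/11.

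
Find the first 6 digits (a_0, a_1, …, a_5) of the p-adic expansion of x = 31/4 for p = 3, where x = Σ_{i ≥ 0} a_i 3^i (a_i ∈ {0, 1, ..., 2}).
(a_0, …, a_5) = (1, 0, 0, 1, 2, 0)

v_3(31/4) = 0 (numerator and denominator both coprime to 3), so x ∈ ℤ_3^×. Compute digits iteratively via a_i = x_i mod 3, x_{i+1} = (x_i − a_i)/3, with x_0 = x:
  x_0 = 31/4;  a_0 = 1;  x_1 = (x_0 − 1)/3 = 9/4
  x_1 = 9/4;  a_1 = 0;  x_2 = (x_1 − 0)/3 = 3/4
  x_2 = 3/4;  a_2 = 0;  x_3 = (x_2 − 0)/3 = 1/4
  x_3 = 1/4;  a_3 = 1;  x_4 = (x_3 − 1)/3 = -1/4
  x_4 = -1/4;  a_4 = 2;  x_5 = (x_4 − 2)/3 = -3/4
  x_5 = -3/4;  a_5 = 0;  x_6 = (x_5 − 0)/3 = -1/4
Digits: (1, 0, 0, 1, 2, 0).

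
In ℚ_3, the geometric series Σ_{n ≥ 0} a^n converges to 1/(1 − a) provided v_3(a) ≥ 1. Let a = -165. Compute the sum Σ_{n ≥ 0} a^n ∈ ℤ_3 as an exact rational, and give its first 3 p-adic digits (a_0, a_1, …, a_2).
Σ a^n = 1/(1 − a) = 1/166;  first 3 digits = (1, 2, 0)

v_3(a) = 1 ≥ 1, so the series converges in ℤ_3 to 1/(1 − a) = 1/(1 − (-165)) = 1/166. Expand this rational in ℤ_3: compute digits iteratively via d_i = x_i mod 3, x_{i+1} = (x_i − d_i)/3. The first 3 digits are (1, 2, 0).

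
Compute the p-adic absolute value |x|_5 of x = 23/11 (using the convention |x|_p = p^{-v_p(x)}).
|23/11|_5 = 1

Step 1 — compute v_5(x) by factoring powers of 5 out of the numerator and denominator: v_5(23/11) = 0. Step 2 — apply |x|_p = p^{-v_p(x)} = 5^{0} = 1.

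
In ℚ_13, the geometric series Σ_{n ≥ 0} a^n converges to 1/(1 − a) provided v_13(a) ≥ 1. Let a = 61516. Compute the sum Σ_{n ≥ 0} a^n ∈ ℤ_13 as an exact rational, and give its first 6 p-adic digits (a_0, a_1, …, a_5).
Σ a^n = 1/(1 − a) = -1/61515;  first 6 digits = (1, 0, 0, 2, 2, 0)

v_13(a) = 3 ≥ 1, so the series converges in ℤ_13 to 1/(1 − a) = 1/(1 − 61516) = -1/61515. Expand this rational in ℤ_13: compute digits iteratively via d_i = x_i mod 13, x_{i+1} = (x_i − d_i)/13. The first 6 digits are (1, 0, 0, 2, 2, 0).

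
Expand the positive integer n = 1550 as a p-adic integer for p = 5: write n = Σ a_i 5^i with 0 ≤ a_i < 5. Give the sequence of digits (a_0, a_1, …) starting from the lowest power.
(a_0, a_1, …) = (0, 0, 2, 2, 2)

Repeated division by 5 gives the digits low-to-high: 1550 = 2·5^2 + 2·5^3 + 2·5^4. Digit sequence: (0, 0, 2, 2, 2).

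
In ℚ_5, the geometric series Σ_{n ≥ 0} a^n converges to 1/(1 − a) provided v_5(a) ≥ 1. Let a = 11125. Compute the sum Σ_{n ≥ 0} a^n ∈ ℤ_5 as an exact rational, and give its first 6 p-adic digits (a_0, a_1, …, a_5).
Σ a^n = 1/(1 − a) = -1/11124;  first 6 digits = (1, 0, 0, 4, 2, 3)

v_5(a) = 3 ≥ 1, so the series converges in ℤ_5 to 1/(1 − a) = 1/(1 − 11125) = -1/11124. Expand this rational in ℤ_5: compute digits iteratively via d_i = x_i mod 5, x_{i+1} = (x_i − d_i)/5. The first 6 digits are (1, 0, 0, 4, 2, 3).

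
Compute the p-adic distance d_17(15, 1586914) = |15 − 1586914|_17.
d_17(15, 1586914) = 1/83521

Step 1 — x − y = 15 − 1586914 = -1586899. Step 2 — v_17(-1586899) = 4 (factor: -1586899 = −(17^4 · 19); the sign does not affect v_p). Step 3 — |x − y|_17 = 17^{-4} = 1/83521.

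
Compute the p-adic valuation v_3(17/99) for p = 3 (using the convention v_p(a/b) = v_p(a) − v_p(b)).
v_3(17/99) = -2

Factor powers of 3 from the numerator and denominator of the reduced fraction: 17 = 3^0 · 17 and 99 = 3^2 · 11. Apply v_p(a/b) = v_p(a) − v_p(b): v_3(17/99) = 0 − 2 = -2.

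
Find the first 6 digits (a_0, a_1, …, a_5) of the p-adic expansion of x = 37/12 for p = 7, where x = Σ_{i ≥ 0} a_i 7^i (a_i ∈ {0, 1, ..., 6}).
(a_0, …, a_5) = (6, 6, 2, 6, 2, 6)

v_7(37/12) = 0 (numerator and denominator both coprime to 7), so x ∈ ℤ_7^×. Compute digits iteratively via a_i = x_i mod 7, x_{i+1} = (x_i − a_i)/7, with x_0 = x:
  x_0 = 37/12;  a_0 = 6;  x_1 = (x_0 − 6)/7 = -5/12
  x_1 = -5/12;  a_1 = 6;  x_2 = (x_1 − 6)/7 = -11/12
  x_2 = -11/12;  a_2 = 2;  x_3 = (x_2 − 2)/7 = -5/12
  x_3 = -5/12;  a_3 = 6;  x_4 = (x_3 − 6)/7 = -11/12
  x_4 = -11/12;  a_4 = 2;  x_5 = (x_4 − 2)/7 = -5/12
  x_5 = -5/12;  a_5 = 6;  x_6 = (x_5 − 6)/7 = -11/12
Digits: (6, 6, 2, 6, 2, 6).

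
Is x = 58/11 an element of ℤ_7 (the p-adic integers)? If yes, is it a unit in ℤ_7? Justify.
x ∈ ℤ_7^× (unit); v_7(x) = 0

ℤ_7 = {x ∈ ℚ_7 : v_7(x) ≥ 0} and ℤ_7^× = {x ∈ ℤ_7 : v_7(x) = 0}. Here v_7(58/11) = v_7(num) − v_7(den) = 0; compare against these criteria.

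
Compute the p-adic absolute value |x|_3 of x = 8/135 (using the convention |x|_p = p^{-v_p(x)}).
|8/135|_3 = 27

Step 1 — compute v_3(x) by factoring powers of 3 out of the numerator and denominator: v_3(8/135) = -3. Step 2 — apply |x|_p = p^{-v_p(x)} = 3^{3} = 27.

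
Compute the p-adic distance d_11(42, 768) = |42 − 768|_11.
d_11(42, 768) = 1/121

Step 1 — x − y = 42 − 768 = -726. Step 2 — v_11(-726) = 2 (factor: -726 = −(11^2 · 6); the sign does not affect v_p). Step 3 — |x − y|_11 = 11^{-2} = 1/121.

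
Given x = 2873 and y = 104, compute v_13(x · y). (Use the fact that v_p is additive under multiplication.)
v_13(298792) = 3

v_p(x) = 2 (factor: 2873 = 13^2 · 17); v_p(y) = 1 (factor: 104 = 13^1 · 8). Additivity: v_p(xy) = v_p(x) + v_p(y) = 2 + 1 = 3. (Direct check: xy = 298792 = 13^3 · (136).)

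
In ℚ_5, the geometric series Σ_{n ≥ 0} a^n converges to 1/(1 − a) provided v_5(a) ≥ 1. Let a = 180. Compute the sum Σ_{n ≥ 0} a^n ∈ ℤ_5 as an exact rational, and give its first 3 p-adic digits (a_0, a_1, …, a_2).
Σ a^n = 1/(1 − a) = -1/179;  first 3 digits = (1, 1, 3)

v_5(a) = 1 ≥ 1, so the series converges in ℤ_5 to 1/(1 − a) = 1/(1 − 180) = -1/179. Expand this rational in ℤ_5: compute digits iteratively via d_i = x_i mod 5, x_{i+1} = (x_i − d_i)/5. The first 3 digits are (1, 1, 3).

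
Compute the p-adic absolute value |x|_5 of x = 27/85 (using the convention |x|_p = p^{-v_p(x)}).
|27/85|_5 = 5

Step 1 — compute v_5(x) by factoring powers of 5 out of the numerator and denominator: v_5(27/85) = -1. Step 2 — apply |x|_p = p^{-v_p(x)} = 5^{1} = 5.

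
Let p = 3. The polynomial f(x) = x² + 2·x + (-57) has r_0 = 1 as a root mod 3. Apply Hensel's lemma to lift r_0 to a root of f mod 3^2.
r_1 = 1 (mod 9)

Hensel: r_{i+1} = r_i − f(r_i)·(f′(r_i))^{-1} mod 3^{i+2}, f′(x) = 2x + 2. Iterate:
  r_0 = 1 (mod 3)
  r_1 = 1 (mod 9)
Final: r = 1 satisfies f(r) ≡ 0 mod 3^2.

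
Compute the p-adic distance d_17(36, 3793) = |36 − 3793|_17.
d_17(36, 3793) = 1/289

Step 1 — x − y = 36 − 3793 = -3757. Step 2 — v_17(-3757) = 2 (factor: -3757 = −(17^2 · 13); the sign does not affect v_p). Step 3 — |x − y|_17 = 17^{-2} = 1/289.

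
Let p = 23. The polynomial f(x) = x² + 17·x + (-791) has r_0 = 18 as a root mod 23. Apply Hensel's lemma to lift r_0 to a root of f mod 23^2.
r_1 = 41 (mod 529)

Hensel: r_{i+1} = r_i − f(r_i)·(f′(r_i))^{-1} mod 23^{i+2}, f′(x) = 2x + 17. Iterate:
  r_0 = 18 (mod 23)
  r_1 = 41 (mod 529)
Final: r = 41 satisfies f(r) ≡ 0 mod 23^2.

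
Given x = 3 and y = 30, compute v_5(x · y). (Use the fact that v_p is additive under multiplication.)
v_5(90) = 1

v_p(x) = 0 (factor: 3 = 5^0 · 3); v_p(y) = 1 (factor: 30 = 5^1 · 6). Additivity: v_p(xy) = v_p(x) + v_p(y) = 0 + 1 = 1. (Direct check: xy = 90 = 5^1 · (18).)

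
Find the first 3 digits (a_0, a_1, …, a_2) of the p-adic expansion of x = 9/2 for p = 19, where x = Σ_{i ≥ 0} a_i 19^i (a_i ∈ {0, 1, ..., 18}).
(a_0, …, a_2) = (14, 9, 9)

v_19(9/2) = 0 (numerator and denominator both coprime to 19), so x ∈ ℤ_19^×. Compute digits iteratively via a_i = x_i mod 19, x_{i+1} = (x_i − a_i)/19, with x_0 = x:
  x_0 = 9/2;  a_0 = 14;  x_1 = (x_0 − 14)/19 = -1/2
  x_1 = -1/2;  a_1 = 9;  x_2 = (x_1 − 9)/19 = -1/2
  x_2 = -1/2;  a_2 = 9;  x_3 = (x_2 − 9)/19 = -1/2
Digits: (14, 9, 9).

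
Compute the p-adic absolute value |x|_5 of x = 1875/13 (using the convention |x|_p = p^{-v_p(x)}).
|1875/13|_5 = 1/625

Step 1 — compute v_5(x) by factoring powers of 5 out of the numerator and denominator: v_5(1875/13) = 4. Step 2 — apply |x|_p = p^{-v_p(x)} = 5^{-4} = 1/625.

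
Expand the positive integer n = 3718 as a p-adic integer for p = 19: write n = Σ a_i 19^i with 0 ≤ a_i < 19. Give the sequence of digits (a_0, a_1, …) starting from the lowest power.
(a_0, a_1, …) = (13, 5, 10)

Repeated division by 19 gives the digits low-to-high: 3718 = 13 + 5·19^1 + 10·19^2. Digit sequence: (13, 5, 10).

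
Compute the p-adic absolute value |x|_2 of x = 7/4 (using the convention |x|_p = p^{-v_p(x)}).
|7/4|_2 = 4

Step 1 — compute v_2(x) by factoring powers of 2 out of the numerator and denominator: v_2(7/4) = -2. Step 2 — apply |x|_p = p^{-v_p(x)} = 2^{2} = 4.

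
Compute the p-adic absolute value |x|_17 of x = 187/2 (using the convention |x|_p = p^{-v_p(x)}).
|187/2|_17 = 1/17

Step 1 — compute v_17(x) by factoring powers of 17 out of the numerator and denominator: v_17(187/2) = 1. Step 2 — apply |x|_p = p^{-v_p(x)} = 17^{-1} = 1/17.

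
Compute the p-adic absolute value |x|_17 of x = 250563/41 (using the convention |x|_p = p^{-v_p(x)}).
|250563/41|_17 = 1/83521

Step 1 — compute v_17(x) by factoring powers of 17 out of the numerator and denominator: v_17(250563/41) = 4. Step 2 — apply |x|_p = p^{-v_p(x)} = 17^{-4} = 1/83521.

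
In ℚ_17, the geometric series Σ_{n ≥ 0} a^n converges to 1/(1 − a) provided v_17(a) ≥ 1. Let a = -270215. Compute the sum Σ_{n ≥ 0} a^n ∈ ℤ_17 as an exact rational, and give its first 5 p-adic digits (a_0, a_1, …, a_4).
Σ a^n = 1/(1 − a) = 1/270216;  first 5 digits = (1, 0, 0, 13, 13)

v_17(a) = 3 ≥ 1, so the series converges in ℤ_17 to 1/(1 − a) = 1/(1 − (-270215)) = 1/270216. Expand this rational in ℤ_17: compute digits iteratively via d_i = x_i mod 17, x_{i+1} = (x_i − d_i)/17. The first 5 digits are (1, 0, 0, 13, 13).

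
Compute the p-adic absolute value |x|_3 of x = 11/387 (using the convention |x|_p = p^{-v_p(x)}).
|11/387|_3 = 9

Step 1 — compute v_3(x) by factoring powers of 3 out of the numerator and denominator: v_3(11/387) = -2. Step 2 — apply |x|_p = p^{-v_p(x)} = 3^{2} = 9.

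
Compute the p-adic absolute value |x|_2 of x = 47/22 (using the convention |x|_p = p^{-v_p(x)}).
|47/22|_2 = 2

Step 1 — compute v_2(x) by factoring powers of 2 out of the numerator and denominator: v_2(47/22) = -1. Step 2 — apply |x|_p = p^{-v_p(x)} = 2^{1} = 2.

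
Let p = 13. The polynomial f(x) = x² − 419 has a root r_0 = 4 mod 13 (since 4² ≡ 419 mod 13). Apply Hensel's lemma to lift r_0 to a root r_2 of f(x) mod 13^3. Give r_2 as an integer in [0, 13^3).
r_2 = 1681 (mod 2197)

Hensel's recurrence: r_{i+1} = r_i − f(r_i)·(f′(r_i))^{-1} mod 13^{i+2}, with f′(x) = 2x. Iterate:
  r_0 = 4 (mod 13)
  r_1 = 160 (mod 169)
  r_2 = 1681 (mod 2197)
Final: r_2 = 1681, and one checks f(r_2) ≡ 0 mod 13^3.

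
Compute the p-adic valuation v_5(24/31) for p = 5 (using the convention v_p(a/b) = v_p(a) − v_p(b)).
v_5(24/31) = 0

Factor powers of 5 from the numerator and denominator of the reduced fraction: 24 = 5^0 · 24 and 31 = 5^0 · 31. Apply v_p(a/b) = v_p(a) − v_p(b): v_5(24/31) = 0 − 0 = 0.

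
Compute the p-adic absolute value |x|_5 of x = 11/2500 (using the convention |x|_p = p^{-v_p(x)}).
|11/2500|_5 = 625

Step 1 — compute v_5(x) by factoring powers of 5 out of the numerator and denominator: v_5(11/2500) = -4. Step 2 — apply |x|_p = p^{-v_p(x)} = 5^{4} = 625.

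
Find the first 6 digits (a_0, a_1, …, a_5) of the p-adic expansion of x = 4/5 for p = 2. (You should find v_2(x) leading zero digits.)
(a_0, …, a_5) = (0, 0, 1, 0, 1, 1)

v_2(4/5) = 2, so a_0 = ... = a_1 = 0. Factor out: x = 2^2 · u with u = 1/5 a unit in ℤ_2. Expand u iteratively via a_{v+i} = u_i mod 2, u_{i+1} = (u_i − a_{v+i})/2:
  u_0 = 1/5;  a_2 = 1;  u_1 = (u_0 − 1)/2 = -2/5
  u_1 = -2/5;  a_3 = 0;  u_2 = (u_1 − 0)/2 = -1/5
  u_2 = -1/5;  a_4 = 1;  u_3 = (u_2 − 1)/2 = -3/5
  u_3 = -3/5;  a_5 = 1;  u_4 = (u_3 − 1)/2 = -4/5
Digits: (0, 0, 1, 0, 1, 1).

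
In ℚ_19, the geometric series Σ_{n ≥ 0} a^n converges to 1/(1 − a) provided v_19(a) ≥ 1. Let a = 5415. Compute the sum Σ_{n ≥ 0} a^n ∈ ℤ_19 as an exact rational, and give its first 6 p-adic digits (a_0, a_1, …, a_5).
Σ a^n = 1/(1 − a) = -1/5414;  first 6 digits = (1, 0, 15, 0, 16, 11)

v_19(a) = 2 ≥ 1, so the series converges in ℤ_19 to 1/(1 − a) = 1/(1 − 5415) = -1/5414. Expand this rational in ℤ_19: compute digits iteratively via d_i = x_i mod 19, x_{i+1} = (x_i − d_i)/19. The first 6 digits are (1, 0, 15, 0, 16, 11).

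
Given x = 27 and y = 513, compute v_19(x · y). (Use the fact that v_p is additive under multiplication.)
v_19(13851) = 1

v_p(x) = 0 (factor: 27 = 19^0 · 27); v_p(y) = 1 (factor: 513 = 19^1 · 27). Additivity: v_p(xy) = v_p(x) + v_p(y) = 0 + 1 = 1. (Direct check: xy = 13851 = 19^1 · (729).)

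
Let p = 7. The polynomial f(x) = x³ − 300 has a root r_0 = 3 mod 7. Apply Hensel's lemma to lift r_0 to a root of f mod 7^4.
r_3 = 1200 (mod 2401)

Hensel: r_{i+1} = r_i − f(r_i)/f′(r_i) mod 7^{i+2}, where f′(x) = 3x². Iterate:
  r_0 = 3 (mod 7)
  r_1 = 24 (mod 49)
  r_2 = 171 (mod 343)
  r_3 = 1200 (mod 2401)
Final: r = 1200 with f(r) ≡ 0 mod 7^4.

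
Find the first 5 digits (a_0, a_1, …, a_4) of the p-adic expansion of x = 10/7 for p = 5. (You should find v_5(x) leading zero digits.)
(a_0, …, a_4) = (0, 1, 2, 1, 4)

v_5(10/7) = 1, so a_0 = ... = a_0 = 0. Factor out: x = 5^1 · u with u = 2/7 a unit in ℤ_5. Expand u iteratively via a_{v+i} = u_i mod 5, u_{i+1} = (u_i − a_{v+i})/5:
  u_0 = 2/7;  a_1 = 1;  u_1 = (u_0 − 1)/5 = -1/7
  u_1 = -1/7;  a_2 = 2;  u_2 = (u_1 − 2)/5 = -3/7
  u_2 = -3/7;  a_3 = 1;  u_3 = (u_2 − 1)/5 = -2/7
  u_3 = -2/7;  a_4 = 4;  u_4 = (u_3 − 4)/5 = -6/7
Digits: (0, 1, 2, 1, 4).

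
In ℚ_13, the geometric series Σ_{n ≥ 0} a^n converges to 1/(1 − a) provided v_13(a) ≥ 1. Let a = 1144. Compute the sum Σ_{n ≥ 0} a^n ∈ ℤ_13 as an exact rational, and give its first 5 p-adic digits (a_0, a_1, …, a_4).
Σ a^n = 1/(1 − a) = -1/1143;  first 5 digits = (1, 10, 2, 10, 1)

v_13(a) = 1 ≥ 1, so the series converges in ℤ_13 to 1/(1 − a) = 1/(1 − 1144) = -1/1143. Expand this rational in ℤ_13: compute digits iteratively via d_i = x_i mod 13, x_{i+1} = (x_i − d_i)/13. The first 5 digits are (1, 10, 2, 10, 1).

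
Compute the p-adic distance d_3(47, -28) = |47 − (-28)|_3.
d_3(47, -28) = 1/3

Step 1 — x − y = 47 − (-28) = 75. Step 2 — v_3(75) = 1 (factor: 75 = (3^1 · 25); the sign does not affect v_p). Step 3 — |x − y|_3 = 3^{-1} = 1/3.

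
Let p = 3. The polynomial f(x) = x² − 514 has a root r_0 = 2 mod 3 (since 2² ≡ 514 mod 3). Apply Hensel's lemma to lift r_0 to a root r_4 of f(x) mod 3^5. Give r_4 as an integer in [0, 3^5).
r_4 = 107 (mod 243)

Hensel's recurrence: r_{i+1} = r_i − f(r_i)·(f′(r_i))^{-1} mod 3^{i+2}, with f′(x) = 2x. Iterate:
  r_0 = 2 (mod 3)
  r_1 = 8 (mod 9)
  r_2 = 26 (mod 27)
  r_3 = 26 (mod 81)
  r_4 = 107 (mod 243)
Final: r_4 = 107, and one checks f(r_4) ≡ 0 mod 3^5.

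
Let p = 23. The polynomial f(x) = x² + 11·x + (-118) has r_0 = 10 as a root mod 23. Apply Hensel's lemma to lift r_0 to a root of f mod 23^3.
r_2 = 3437 (mod 12167)

Hensel: r_{i+1} = r_i − f(r_i)·(f′(r_i))^{-1} mod 23^{i+2}, f′(x) = 2x + 11. Iterate:
  r_0 = 10 (mod 23)
  r_1 = 263 (mod 529)
  r_2 = 3437 (mod 12167)
Final: r = 3437 satisfies f(r) ≡ 0 mod 23^3.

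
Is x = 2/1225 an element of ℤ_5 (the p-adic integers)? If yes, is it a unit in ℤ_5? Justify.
x ∉ ℤ_5 (v_5(x) = -2 < 0)

ℤ_5 = {x ∈ ℚ_5 : v_5(x) ≥ 0} and ℤ_5^× = {x ∈ ℤ_5 : v_5(x) = 0}. Here v_5(2/1225) = v_5(num) − v_5(den) = -2; compare against these criteria.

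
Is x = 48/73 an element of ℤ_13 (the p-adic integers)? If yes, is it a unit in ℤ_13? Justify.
x ∈ ℤ_13^× (unit); v_13(x) = 0

ℤ_13 = {x ∈ ℚ_13 : v_13(x) ≥ 0} and ℤ_13^× = {x ∈ ℤ_13 : v_13(x) = 0}. Here v_13(48/73) = v_13(num) − v_13(den) = 0; compare against these criteria.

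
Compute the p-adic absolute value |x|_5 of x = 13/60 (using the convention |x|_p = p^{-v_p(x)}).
|13/60|_5 = 5

Step 1 — compute v_5(x) by factoring powers of 5 out of the numerator and denominator: v_5(13/60) = -1. Step 2 — apply |x|_p = p^{-v_p(x)} = 5^{1} = 5.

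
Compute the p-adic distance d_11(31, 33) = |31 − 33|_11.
d_11(31, 33) = 1

Step 1 — x − y = 31 − 33 = -2. Step 2 — v_11(-2) = 0 (factor: -2 = −(11^0 · 2); the sign does not affect v_p). Step 3 — |x − y|_11 = 11^{0} = 1.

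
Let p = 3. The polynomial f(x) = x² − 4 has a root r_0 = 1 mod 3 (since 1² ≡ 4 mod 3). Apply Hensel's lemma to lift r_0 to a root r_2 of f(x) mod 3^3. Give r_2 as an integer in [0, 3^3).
r_2 = 25 (mod 27)

Hensel's recurrence: r_{i+1} = r_i − f(r_i)·(f′(r_i))^{-1} mod 3^{i+2}, with f′(x) = 2x. Iterate:
  r_0 = 1 (mod 3)
  r_1 = 7 (mod 9)
  r_2 = 25 (mod 27)
Final: r_2 = 25, and one checks f(r_2) ≡ 0 mod 3^3.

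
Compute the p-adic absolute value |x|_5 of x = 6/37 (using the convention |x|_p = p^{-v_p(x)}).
|6/37|_5 = 1

Step 1 — compute v_5(x) by factoring powers of 5 out of the numerator and denominator: v_5(6/37) = 0. Step 2 — apply |x|_p = p^{-v_p(x)} = 5^{0} = 1.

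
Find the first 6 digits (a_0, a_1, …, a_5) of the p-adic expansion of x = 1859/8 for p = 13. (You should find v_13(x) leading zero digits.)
(a_0, …, a_5) = (0, 0, 3, 8, 1, 8)

v_13(1859/8) = 2, so a_0 = ... = a_1 = 0. Factor out: x = 13^2 · u with u = 11/8 a unit in ℤ_13. Expand u iteratively via a_{v+i} = u_i mod 13, u_{i+1} = (u_i − a_{v+i})/13:
  u_0 = 11/8;  a_2 = 3;  u_1 = (u_0 − 3)/13 = -1/8
  u_1 = -1/8;  a_3 = 8;  u_2 = (u_1 − 8)/13 = -5/8
  u_2 = -5/8;  a_4 = 1;  u_3 = (u_2 − 1)/13 = -1/8
  u_3 = -1/8;  a_5 = 8;  u_4 = (u_3 − 8)/13 = -5/8
Digits: (0, 0, 3, 8, 1, 8).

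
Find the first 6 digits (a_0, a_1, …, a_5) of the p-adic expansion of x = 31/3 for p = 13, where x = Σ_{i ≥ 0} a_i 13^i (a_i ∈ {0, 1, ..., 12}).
(a_0, …, a_5) = (6, 9, 8, 8, 8, 8)

v_13(31/3) = 0 (numerator and denominator both coprime to 13), so x ∈ ℤ_13^×. Compute digits iteratively via a_i = x_i mod 13, x_{i+1} = (x_i − a_i)/13, with x_0 = x:
  x_0 = 31/3;  a_0 = 6;  x_1 = (x_0 − 6)/13 = 1/3
  x_1 = 1/3;  a_1 = 9;  x_2 = (x_1 − 9)/13 = -2/3
  x_2 = -2/3;  a_2 = 8;  x_3 = (x_2 − 8)/13 = -2/3
  x_3 = -2/3;  a_3 = 8;  x_4 = (x_3 − 8)/13 = -2/3
  x_4 = -2/3;  a_4 = 8;  x_5 = (x_4 − 8)/13 = -2/3
  x_5 = -2/3;  a_5 = 8;  x_6 = (x_5 − 8)/13 = -2/3
Digits: (6, 9, 8, 8, 8, 8).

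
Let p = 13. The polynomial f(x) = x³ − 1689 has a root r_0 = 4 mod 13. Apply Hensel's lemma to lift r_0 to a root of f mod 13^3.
r_2 = 1837 (mod 2197)

Hensel: r_{i+1} = r_i − f(r_i)/f′(r_i) mod 13^{i+2}, where f′(x) = 3x². Iterate:
  r_0 = 4 (mod 13)
  r_1 = 147 (mod 169)
  r_2 = 1837 (mod 2197)
Final: r = 1837 with f(r) ≡ 0 mod 13^3.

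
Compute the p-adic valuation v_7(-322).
v_7(-322) = 1

v_7(n) is the largest exponent k such that 7^k divides n. Factor out: -322 = -7^1 · 46. (Sign doesn't affect v_p.) So v_7(-322) = 1.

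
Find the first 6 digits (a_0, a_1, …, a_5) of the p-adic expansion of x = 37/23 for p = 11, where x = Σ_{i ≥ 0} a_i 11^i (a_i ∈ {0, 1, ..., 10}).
(a_0, …, a_5) = (4, 6, 9, 2, 5, 0)

v_11(37/23) = 0 (numerator and denominator both coprime to 11), so x ∈ ℤ_11^×. Compute digits iteratively via a_i = x_i mod 11, x_{i+1} = (x_i − a_i)/11, with x_0 = x:
  x_0 = 37/23;  a_0 = 4;  x_1 = (x_0 − 4)/11 = -5/23
  x_1 = -5/23;  a_1 = 6;  x_2 = (x_1 − 6)/11 = -13/23
  x_2 = -13/23;  a_2 = 9;  x_3 = (x_2 − 9)/11 = -20/23
  x_3 = -20/23;  a_3 = 2;  x_4 = (x_3 − 2)/11 = -6/23
  x_4 = -6/23;  a_4 = 5;  x_5 = (x_4 − 5)/11 = -11/23
  x_5 = -11/23;  a_5 = 0;  x_6 = (x_5 − 0)/11 = -1/23
Digits: (4, 6, 9, 2, 5, 0).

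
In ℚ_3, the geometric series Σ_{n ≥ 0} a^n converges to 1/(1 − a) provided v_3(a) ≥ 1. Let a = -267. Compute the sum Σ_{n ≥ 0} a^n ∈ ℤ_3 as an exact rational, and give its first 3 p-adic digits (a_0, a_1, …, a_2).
Σ a^n = 1/(1 − a) = 1/268;  first 3 digits = (1, 1, 1)

v_3(a) = 1 ≥ 1, so the series converges in ℤ_3 to 1/(1 − a) = 1/(1 − (-267)) = 1/268. Expand this rational in ℤ_3: compute digits iteratively via d_i = x_i mod 3, x_{i+1} = (x_i − d_i)/3. The first 3 digits are (1, 1, 1).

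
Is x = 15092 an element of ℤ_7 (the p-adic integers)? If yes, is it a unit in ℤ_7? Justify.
x ∈ ℤ_7 but not a unit; v_7(x) = 3 > 0

ℤ_7 = {x ∈ ℚ_7 : v_7(x) ≥ 0} and ℤ_7^× = {x ∈ ℤ_7 : v_7(x) = 0}. Here v_7(15092) = v_7(num) − v_7(den) = 3; compare against these criteria.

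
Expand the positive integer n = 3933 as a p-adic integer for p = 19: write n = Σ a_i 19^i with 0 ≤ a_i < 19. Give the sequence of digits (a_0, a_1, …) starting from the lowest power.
(a_0, a_1, …) = (0, 17, 10)

Repeated division by 19 gives the digits low-to-high: 3933 = 17·19^1 + 10·19^2. Digit sequence: (0, 17, 10).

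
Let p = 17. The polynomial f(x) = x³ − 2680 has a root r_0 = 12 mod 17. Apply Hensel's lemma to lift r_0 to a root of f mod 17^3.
r_2 = 2749 (mod 4913)

Hensel: r_{i+1} = r_i − f(r_i)/f′(r_i) mod 17^{i+2}, where f′(x) = 3x². Iterate:
  r_0 = 12 (mod 17)
  r_1 = 148 (mod 289)
  r_2 = 2749 (mod 4913)
Final: r = 2749 with f(r) ≡ 0 mod 17^3.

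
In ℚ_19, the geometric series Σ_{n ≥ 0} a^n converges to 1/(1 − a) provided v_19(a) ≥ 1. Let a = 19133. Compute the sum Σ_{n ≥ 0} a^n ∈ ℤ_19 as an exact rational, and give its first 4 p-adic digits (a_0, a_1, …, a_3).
Σ a^n = 1/(1 − a) = -1/19132;  first 4 digits = (1, 0, 15, 2)

v_19(a) = 2 ≥ 1, so the series converges in ℤ_19 to 1/(1 − a) = 1/(1 − 19133) = -1/19132. Expand this rational in ℤ_19: compute digits iteratively via d_i = x_i mod 19, x_{i+1} = (x_i − d_i)/19. The first 4 digits are (1, 0, 15, 2).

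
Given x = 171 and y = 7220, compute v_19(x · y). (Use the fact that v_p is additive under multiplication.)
v_19(1234620) = 3

v_p(x) = 1 (factor: 171 = 19^1 · 9); v_p(y) = 2 (factor: 7220 = 19^2 · 20). Additivity: v_p(xy) = v_p(x) + v_p(y) = 1 + 2 = 3. (Direct check: xy = 1234620 = 19^3 · (180).)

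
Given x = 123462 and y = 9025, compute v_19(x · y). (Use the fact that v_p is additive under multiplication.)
v_19(1114244550) = 5

v_p(x) = 3 (factor: 123462 = 19^3 · 18); v_p(y) = 2 (factor: 9025 = 19^2 · 25). Additivity: v_p(xy) = v_p(x) + v_p(y) = 3 + 2 = 5. (Direct check: xy = 1114244550 = 19^5 · (450).)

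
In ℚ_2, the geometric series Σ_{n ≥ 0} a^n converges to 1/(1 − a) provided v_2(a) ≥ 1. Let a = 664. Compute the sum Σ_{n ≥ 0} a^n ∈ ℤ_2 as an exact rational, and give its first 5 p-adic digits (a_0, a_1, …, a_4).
Σ a^n = 1/(1 − a) = -1/663;  first 5 digits = (1, 0, 0, 1, 1)

v_2(a) = 3 ≥ 1, so the series converges in ℤ_2 to 1/(1 − a) = 1/(1 − 664) = -1/663. Expand this rational in ℤ_2: compute digits iteratively via d_i = x_i mod 2, x_{i+1} = (x_i − d_i)/2. The first 5 digits are (1, 0, 0, 1, 1).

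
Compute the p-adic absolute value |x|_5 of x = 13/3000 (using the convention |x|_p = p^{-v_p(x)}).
|13/3000|_5 = 125

Step 1 — compute v_5(x) by factoring powers of 5 out of the numerator and denominator: v_5(13/3000) = -3. Step 2 — apply |x|_p = p^{-v_p(x)} = 5^{3} = 125.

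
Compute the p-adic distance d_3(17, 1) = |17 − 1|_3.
d_3(17, 1) = 1

Step 1 — x − y = 17 − 1 = 16. Step 2 — v_3(16) = 0 (factor: 16 = (3^0 · 16); the sign does not affect v_p). Step 3 — |x − y|_3 = 3^{0} = 1.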